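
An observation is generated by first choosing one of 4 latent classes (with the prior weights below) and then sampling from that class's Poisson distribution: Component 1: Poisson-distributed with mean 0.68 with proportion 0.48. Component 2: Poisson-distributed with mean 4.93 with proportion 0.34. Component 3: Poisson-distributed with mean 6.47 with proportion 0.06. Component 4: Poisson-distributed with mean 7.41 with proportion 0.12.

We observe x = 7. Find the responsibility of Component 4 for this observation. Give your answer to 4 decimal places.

Apply Bayes' rule: the posterior for each component is proportional to its prior times its likelihood at x.
Evaluate each component's likelihood at the observed value:
  f_1 = e^(−0.68)·0.68^7/7! = 6.7579e-06
  f_2 = e^(−4.93)·4.93^7/7! = 0.101491
  f_3 = e^(−6.47)·6.47^7/7! = 0.145886
  f_4 = e^(−7.41)·7.41^7/7! = 0.147291
Weight by the priors:
  w_1·f_1 = 0.48 × 6.7579e-06 = 3.24379e-06
  w_2·f_2 = 0.34 × 0.101491 = 0.0345068
  w_3·f_3 = 0.06 × 0.145886 = 0.00875317
  w_4·f_4 = 0.12 × 0.147291 = 0.0176749
Evidence: 3.24379e-06 + 0.0345068 + 0.00875317 + 0.0176749 = 0.0609381
P(Component 4 | data) = 0.0176749 / 0.0609381 ≈ 0.2900

0.2900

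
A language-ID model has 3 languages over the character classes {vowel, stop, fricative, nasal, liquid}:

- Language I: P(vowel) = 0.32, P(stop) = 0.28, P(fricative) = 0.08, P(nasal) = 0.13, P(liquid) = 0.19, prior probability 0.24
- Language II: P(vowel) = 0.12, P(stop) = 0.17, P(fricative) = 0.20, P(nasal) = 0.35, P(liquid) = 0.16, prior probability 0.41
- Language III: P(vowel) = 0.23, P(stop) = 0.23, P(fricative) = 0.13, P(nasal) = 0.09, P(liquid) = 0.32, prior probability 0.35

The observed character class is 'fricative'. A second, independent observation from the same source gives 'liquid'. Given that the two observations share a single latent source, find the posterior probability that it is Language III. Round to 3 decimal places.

Posterior ∝ prior × likelihood, so P(k | x) ∝ π_k f_k(x); normalise over all components.
Since both observations come from the same component, the likelihood for component k is f_k(x₁)·f_k(x₂).
  f_I = [P(fricative | comp) = 0.08] × [0.19] = 0.0152
  f_II = [P(fricative | comp) = 0.20] × [0.16] = 0.032
  f_III = [P(fricative | comp) = 0.13] × [0.32] = 0.0416
Weight by the priors:
  π_I·f_I = 0.24 × 0.0152 = 0.003648
  π_II·f_II = 0.41 × 0.032 = 0.01312
  π_III·f_III = 0.35 × 0.0416 = 0.01456
Marginal: 0.003648 + 0.01312 + 0.01456 = 0.031328
Responsibility of Language III: 0.01456 / 0.031328 ≈ 0.465

0.465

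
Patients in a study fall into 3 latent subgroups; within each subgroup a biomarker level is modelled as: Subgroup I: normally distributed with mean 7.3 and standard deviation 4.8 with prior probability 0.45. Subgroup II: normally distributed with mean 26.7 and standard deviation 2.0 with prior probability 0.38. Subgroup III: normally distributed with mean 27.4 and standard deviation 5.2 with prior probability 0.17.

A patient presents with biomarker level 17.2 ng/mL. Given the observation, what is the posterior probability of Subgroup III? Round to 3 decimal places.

Posterior ∝ prior × likelihood, so P(k | x) ∝ π_k f_k(x); normalise over all components.
Component likelihoods at x = 17.2 ng/mL:
  f_I = 0.00990706
  f_II = 2.51475e-06
  f_III = 0.0112048
Prior × likelihood for each component:
  π_I·f_I = 0.45 × 0.00990706 = 0.00445818
  π_II·f_II = 0.38 × 2.51475e-06 = 9.55606e-07
  π_III·f_III = 0.17 × 0.0112048 = 0.00190481
Sum: 0.00445818 + 9.55606e-07 + 0.00190481 = 0.00636395
P(Subgroup III | data) = 0.00190481 / 0.00636395 ≈ 0.299

0.299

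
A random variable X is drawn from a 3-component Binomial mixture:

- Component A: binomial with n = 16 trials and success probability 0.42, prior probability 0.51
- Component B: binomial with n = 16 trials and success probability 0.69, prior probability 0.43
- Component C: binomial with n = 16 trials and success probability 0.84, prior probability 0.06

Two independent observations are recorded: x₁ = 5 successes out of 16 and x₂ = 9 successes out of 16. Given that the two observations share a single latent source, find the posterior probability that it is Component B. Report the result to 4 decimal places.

0.0110

Apply Bayes' rule: the posterior for each component is proportional to its prior times its likelihood at x.
Since both observations come from the same component, the likelihood for component k is f_k(x₁)·f_k(x₂).
  f_A = [C(16,5)·0.42^5·0.58^11 = 4368·0.0130691·0.00249866 = 0.142639] × [0.102723] = 0.0146522
  f_B = [C(16,5)·0.69^5·0.31^11 = 4368·0.156403·2.54085e-06 = 0.00173583] × [0.111583] = 0.00019369
  f_C = [C(16,5)·0.84^5·0.16^11 = 4368·0.418212·1.75922e-09 = 3.21365e-06] × [0.0063941] = 2.05484e-08
Multiply by the mixture weights:
  π_A·f_A = 0.51 × 0.0146522 = 0.00747262
  π_B·f_B = 0.43 × 0.00019369 = 8.32865e-05
  π_C·f_C = 0.06 × 2.05484e-08 = 1.2329e-09
Marginal: 0.00747262 + 8.32865e-05 + 1.2329e-09 = 0.00755591
P(Component B | x₁, x₂) ≈ 0.0110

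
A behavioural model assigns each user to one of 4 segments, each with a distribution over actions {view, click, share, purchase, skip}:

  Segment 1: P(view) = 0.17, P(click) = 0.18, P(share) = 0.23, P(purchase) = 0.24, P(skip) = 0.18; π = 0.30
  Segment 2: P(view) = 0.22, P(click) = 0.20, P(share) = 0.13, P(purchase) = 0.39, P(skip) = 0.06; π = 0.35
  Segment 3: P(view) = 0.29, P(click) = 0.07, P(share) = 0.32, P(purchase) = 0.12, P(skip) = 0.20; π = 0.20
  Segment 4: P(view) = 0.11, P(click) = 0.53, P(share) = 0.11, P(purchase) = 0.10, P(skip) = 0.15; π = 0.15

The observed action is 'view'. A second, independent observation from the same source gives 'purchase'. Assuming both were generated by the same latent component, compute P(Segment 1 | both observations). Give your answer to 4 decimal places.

Apply Bayes' rule: the posterior for each component is proportional to its prior times its likelihood at x.
Since both observations come from the same component, the likelihood for component k is f_k(x₁)·f_k(x₂).
  L_1 = [0.17] × [0.24] = 0.0408
  L_2 = [0.22] × [0.39] = 0.0858
  L_3 = [0.29] × [0.12] = 0.0348
  L_4 = [0.11] × [0.1] = 0.011
Prior × likelihood for each component:
  P(Z=1)·L_1 = 0.30 × 0.0408 = 0.01224
  P(Z=2)·L_2 = 0.35 × 0.0858 = 0.03003
  P(Z=3)·L_3 = 0.20 × 0.0348 = 0.00696
  P(Z=4)·L_4 = 0.15 × 0.011 = 0.00165
Evidence: 0.01224 + 0.03003 + 0.00696 + 0.00165 = 0.05088
P(Segment 1 | data) ≈ 0.2406

0.2406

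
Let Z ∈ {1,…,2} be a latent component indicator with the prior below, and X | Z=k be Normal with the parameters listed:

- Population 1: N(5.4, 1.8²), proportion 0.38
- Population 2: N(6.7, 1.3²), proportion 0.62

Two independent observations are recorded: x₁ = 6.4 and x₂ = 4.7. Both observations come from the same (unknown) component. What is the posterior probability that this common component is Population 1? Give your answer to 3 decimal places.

0.460

Apply Bayes' rule: the posterior for each component is proportional to its prior times its likelihood at x.
Since both observations come from the same component, the likelihood for component k is f_k(x₁)·f_k(x₂).
  f_1 = [0.18994] × [0.205493] = 0.0390314
  f_2 = [0.298815] × [0.0939742] = 0.0280809
Multiply by the mixture weights:
  P(Z=1)·f_1 = 0.38 × 0.0390314 = 0.0148319
  P(Z=2)·f_2 = 0.62 × 0.0280809 = 0.0174102
Marginal: 0.0148319 + 0.0174102 = 0.0322421
P(Population 1 | x₁, x₂) = 0.0148319 / 0.0322421 ≈ 0.460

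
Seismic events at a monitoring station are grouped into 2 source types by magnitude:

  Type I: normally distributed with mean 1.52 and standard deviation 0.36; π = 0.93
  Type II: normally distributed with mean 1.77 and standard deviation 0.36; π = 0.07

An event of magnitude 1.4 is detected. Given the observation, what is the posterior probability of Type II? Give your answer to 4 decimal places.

0.0448

P(component k | x) = π_k·f_k(x) / marginal(x), where marginal(x) = Σ_j π_j·f_j(x).
Normal densities:
  p_I = 1.04829
  p_II = 0.653475
Unnormalised posteriors:
  π_I·p_I = 0.93 × 1.04829 = 0.974907
  π_II·p_II = 0.07 × 0.653475 = 0.0457433
Denominator: 0.974907 + 0.0457433 = 1.02065
P(Type II | 1.4) = 0.0457433 / 1.02065 ≈ 0.0448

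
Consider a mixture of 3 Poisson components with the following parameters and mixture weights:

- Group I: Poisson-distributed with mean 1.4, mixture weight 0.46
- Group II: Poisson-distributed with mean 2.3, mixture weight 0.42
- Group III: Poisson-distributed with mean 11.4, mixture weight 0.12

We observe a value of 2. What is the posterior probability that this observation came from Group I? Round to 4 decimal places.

The responsibility of component k is w_k f_k(x) divided by Σ_j w_j f_j(x).
Evaluate each component's likelihood at the observed value:
  L_I = e^(−1.4)·1.4^2/2! = 0.241665
  L_II = e^(−2.3)·2.3^2/2! = 0.265185
  L_III = e^(−11.4)·11.4^2/2! = 0.000727483
Multiply by the mixture weights:
  w_I·L_I = 0.46 × 0.241665 = 0.111166
  w_II·L_II = 0.42 × 0.265185 = 0.111378
  w_III·L_III = 0.12 × 0.000727483 = 8.72979e-05
Denominator: 0.111166 + 0.111378 + 8.72979e-05 = 0.222631
So the posterior for Group I is 0.111166 / 0.222631 ≈ 0.4993.

0.4993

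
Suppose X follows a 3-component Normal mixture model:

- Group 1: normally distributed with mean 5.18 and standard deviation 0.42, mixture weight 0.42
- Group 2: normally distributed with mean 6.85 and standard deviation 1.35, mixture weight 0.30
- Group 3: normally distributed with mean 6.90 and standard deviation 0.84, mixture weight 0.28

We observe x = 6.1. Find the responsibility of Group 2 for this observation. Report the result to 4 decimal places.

Apply Bayes' rule: the posterior for each component is proportional to its prior times its likelihood at x.
Normal densities:
  f_1 = (1/(0.42·√(2π)))·exp(−(6.1−5.18)²/(2·0.42²)) = 0.949863·exp(-2.39909) = 0.0862478
  f_2 = (1/(1.35·√(2π)))·exp(−(6.1−6.85)²/(2·1.35²)) = 0.295513·exp(-0.15432) = 0.253254
  f_3 = (1/(0.84·√(2π)))·exp(−(6.1−6.90)²/(2·0.84²)) = 0.474931·exp(-0.45351) = 0.301767
Weight by the priors:
  P(Z=1)·f_1 = 0.42 × 0.0862478 = 0.0362241
  P(Z=2)·f_2 = 0.30 × 0.253254 = 0.0759761
  P(Z=3)·f_3 = 0.28 × 0.301767 = 0.0844948
Marginal: 0.0362241 + 0.0759761 + 0.0844948 = 0.196695
So the posterior for Group 2 is 0.0759761 / 0.196695 ≈ 0.3863.

0.3863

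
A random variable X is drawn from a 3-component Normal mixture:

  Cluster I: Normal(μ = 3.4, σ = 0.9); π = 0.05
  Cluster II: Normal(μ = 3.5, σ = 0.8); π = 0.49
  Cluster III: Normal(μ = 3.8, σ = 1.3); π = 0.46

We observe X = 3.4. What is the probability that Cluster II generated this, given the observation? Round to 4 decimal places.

0.6073

Apply Bayes' rule: the posterior for each component is proportional to its prior times its likelihood at x.
Normal densities:
  L_I = (1/(0.9·√(2π)))·exp(−(3.4−3.4)²/(2·0.9²)) = 0.443269·exp(-0.00000) = 0.443269
  L_II = (1/(0.8·√(2π)))·exp(−(3.4−3.5)²/(2·0.8²)) = 0.498678·exp(-0.00781) = 0.494797
  L_III = (1/(1.3·√(2π)))·exp(−(3.4−3.8)²/(2·1.3²)) = 0.306879·exp(-0.04734) = 0.29269
Unnormalised posteriors:
  π_I·L_I = 0.05 × 0.443269 = 0.0221635
  π_II·L_II = 0.49 × 0.494797 = 0.242451
  π_III·L_III = 0.46 × 0.29269 = 0.134638
Denominator: 0.0221635 + 0.242451 + 0.134638 = 0.399252
Responsibility of Cluster II: 0.242451 / 0.399252 ≈ 0.6073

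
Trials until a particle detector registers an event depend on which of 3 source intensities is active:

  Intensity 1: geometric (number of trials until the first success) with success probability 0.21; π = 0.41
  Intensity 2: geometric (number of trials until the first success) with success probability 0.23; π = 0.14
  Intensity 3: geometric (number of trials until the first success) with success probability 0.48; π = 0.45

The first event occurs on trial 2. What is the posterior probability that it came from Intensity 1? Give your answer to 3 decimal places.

Posterior ∝ prior × likelihood, so P(k | x) ∝ π_k f_k(x); normalise over all components.
Geometric probabilities:
  p_1 = 0.1659
  p_2 = 0.1771
  p_3 = 0.2496
Weight by the priors:
  π_1·p_1 = 0.41 × 0.1659 = 0.068019
  π_2·p_2 = 0.14 × 0.1771 = 0.024794
  π_3·p_3 = 0.45 × 0.2496 = 0.11232
Marginal: 0.068019 + 0.024794 + 0.11232 = 0.205133
P(Intensity 1 | 2) = 0.068019 / 0.205133 ≈ 0.332

0.332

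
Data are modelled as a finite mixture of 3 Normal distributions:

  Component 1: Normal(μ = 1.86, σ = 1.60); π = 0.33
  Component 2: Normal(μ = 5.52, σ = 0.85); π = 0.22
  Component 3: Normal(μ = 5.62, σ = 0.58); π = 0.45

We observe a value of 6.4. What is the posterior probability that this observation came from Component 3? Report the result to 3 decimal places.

0.669

Apply Bayes' rule: the posterior for each component is proportional to its prior times its likelihood at x.
Component likelihoods at x = 6.4:
  f_1 = 0.00445092
  f_2 = 0.274628
  f_3 = 0.278457
Weight by the priors:
  π_1·f_1 = 0.33 × 0.00445092 = 0.0014688
  π_2·f_2 = 0.22 × 0.274628 = 0.0604182
  π_3·f_3 = 0.45 × 0.278457 = 0.125306
Marginal: 0.0014688 + 0.0604182 + 0.125306 = 0.187193
P(Component 3 | x) = 0.125306 / 0.187193 ≈ 0.669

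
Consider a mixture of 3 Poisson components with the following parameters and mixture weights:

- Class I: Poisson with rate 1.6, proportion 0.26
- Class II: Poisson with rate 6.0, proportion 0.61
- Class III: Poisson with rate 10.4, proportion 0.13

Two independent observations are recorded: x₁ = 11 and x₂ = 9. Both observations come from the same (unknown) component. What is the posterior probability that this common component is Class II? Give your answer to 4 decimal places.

The responsibility of component k is π_k f_k(x) divided by Σ_j π_j f_j(x).
Since both observations come from the same component, the likelihood for component k is f_k(x₁)·f_k(x₂).
  L_I = [e^(−1.6)·1.6^11/11! = 8.89801e-07] × [3.82336e-05] = 3.40203e-11
  L_II = [e^(−6.0)·6.0^11/11! = 0.022529] × [0.0688385] = 0.00155086
  L_III = [e^(−10.4)·10.4^11/11! = 0.117368] × [0.119364] = 0.0140095
Prior × likelihood for each component:
  π_I·L_I = 0.26 × 3.40203e-11 = 8.84529e-12
  π_II·L_II = 0.61 × 0.00155086 = 0.000946024
  π_III·L_III = 0.13 × 0.0140095 = 0.00182124
Denominator: 8.84529e-12 + 0.000946024 + 0.00182124 = 0.00276726
P(Class II | x₁,x₂) = 0.000946024 / 0.00276726 ≈ 0.3419

0.3419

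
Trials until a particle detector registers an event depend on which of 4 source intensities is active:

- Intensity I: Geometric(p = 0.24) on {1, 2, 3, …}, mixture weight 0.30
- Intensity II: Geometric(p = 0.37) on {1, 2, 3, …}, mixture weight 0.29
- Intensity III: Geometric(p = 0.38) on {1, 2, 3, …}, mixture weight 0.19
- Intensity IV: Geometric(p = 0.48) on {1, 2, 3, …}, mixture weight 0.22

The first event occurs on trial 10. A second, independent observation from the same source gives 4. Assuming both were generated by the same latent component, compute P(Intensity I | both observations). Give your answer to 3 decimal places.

Posterior ∝ prior × likelihood, so P(k | x) ∝ w_k f_k(x); normalise over all components.
Since both observations come from the same component, the likelihood for component k is f_k(x₁)·f_k(x₂).
  p_I = [0.24·(1−0.24)^9 = 0.24·0.0845906 = 0.0203018] × [0.105354] = 0.00213888
  p_II = [0.37·(1−0.37)^9 = 0.37·0.0156338 = 0.00578451] × [0.0925174] = 0.000535168
  p_III = [0.38·(1−0.38)^9 = 0.38·0.0135371 = 0.00514409] × [0.0905646] = 0.000465873
  p_IV = [0.48·(1−0.48)^9 = 0.48·0.00277991 = 0.00133435] × [0.0674918] = 9.00581e-05
Weight by the priors:
  w_I·p_I = 0.30 × 0.00213888 = 0.000641663
  w_II·p_II = 0.29 × 0.000535168 = 0.000155199
  w_III·p_III = 0.19 × 0.000465873 = 8.85159e-05
  w_IV·p_IV = 0.22 × 9.00581e-05 = 1.98128e-05
Denominator: 0.000641663 + 0.000155199 + 8.85159e-05 + 1.98128e-05 = 0.00090519
So the posterior for Intensity I is 0.000641663 / 0.00090519 ≈ 0.709.

0.709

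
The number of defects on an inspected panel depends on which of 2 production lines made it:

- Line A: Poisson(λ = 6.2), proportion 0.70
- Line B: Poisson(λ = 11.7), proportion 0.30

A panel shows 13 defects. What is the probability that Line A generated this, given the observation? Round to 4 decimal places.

Posterior ∝ prior × likelihood, so P(k | x) ∝ P(Z=k) f_k(x); normalise over all components.
Component likelihoods at x = 13 defects:
  f_A = e^(−6.2)·6.2^13/13! = 0.00651907
  f_B = e^(−11.7)·11.7^13/13! = 0.102539
Prior × likelihood for each component:
  P(Z=A)·f_A = 0.70 × 0.00651907 = 0.00456335
  P(Z=B)·f_B = 0.30 × 0.102539 = 0.0307618
Marginal: 0.00456335 + 0.0307618 = 0.0353251
P(Line A | the observation) ≈ 0.1292

0.1292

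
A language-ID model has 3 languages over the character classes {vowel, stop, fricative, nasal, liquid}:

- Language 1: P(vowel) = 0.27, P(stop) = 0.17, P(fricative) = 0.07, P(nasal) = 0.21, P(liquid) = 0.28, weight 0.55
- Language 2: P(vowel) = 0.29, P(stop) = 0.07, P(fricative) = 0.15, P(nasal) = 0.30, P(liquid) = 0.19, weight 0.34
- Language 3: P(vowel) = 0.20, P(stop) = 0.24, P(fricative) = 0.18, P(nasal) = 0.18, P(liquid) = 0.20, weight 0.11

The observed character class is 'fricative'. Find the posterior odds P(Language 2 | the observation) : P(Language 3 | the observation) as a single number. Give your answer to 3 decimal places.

2.576

Only the two components matter; the odds are (P(Z=i) f_i(x)) / (P(Z=j) f_j(x)).
Component likelihoods at x = 'fricative':
  f_1 = P(fricative | comp) = 0.07
  f_2 = P(fricative | comp) = 0.15
  f_3 = P(fricative | comp) = 0.18
Odds = (0.34/0.11) × (0.15/0.18) = 3.09091 × 0.833333 ≈ 2.576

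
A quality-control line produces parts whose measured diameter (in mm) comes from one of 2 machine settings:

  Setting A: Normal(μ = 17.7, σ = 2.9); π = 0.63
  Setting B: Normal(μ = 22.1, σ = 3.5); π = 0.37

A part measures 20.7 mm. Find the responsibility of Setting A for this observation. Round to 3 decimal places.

By Bayes' theorem, P(k | x) = π_k f_k(x) / Σ_j π_j f_j(x).
Evaluate each component's likelihood at the observed value:
  p_A = 0.0805621
  p_B = 0.10522
Prior × likelihood for each component:
  π_A·p_A = 0.63 × 0.0805621 = 0.0507541
  π_B·p_B = 0.37 × 0.10522 = 0.0389314
Marginal: 0.0507541 + 0.0389314 = 0.0896856
So the posterior for Setting A is 0.0507541 / 0.0896856 ≈ 0.566.

0.566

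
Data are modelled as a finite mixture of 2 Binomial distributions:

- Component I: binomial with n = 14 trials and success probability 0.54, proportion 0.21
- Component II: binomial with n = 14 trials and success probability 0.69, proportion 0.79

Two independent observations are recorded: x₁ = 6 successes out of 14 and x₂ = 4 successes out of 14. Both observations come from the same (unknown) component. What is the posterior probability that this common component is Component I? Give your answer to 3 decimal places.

By Bayes' theorem, P(k | x) = π_k f_k(x) / Σ_j π_j f_j(x).
Since both observations come from the same component, the likelihood for component k is f_k(x₁)·f_k(x₂).
  f_I = [C(14,6)·0.54^6·0.46^8 = 3003·0.0247949·0.00200476 = 0.149273] × [0.0361067] = 0.00538974
  f_II = [C(14,6)·0.69^6·0.31^8 = 3003·0.107918·8.52891e-05 = 0.0276403] × [0.00185972] = 5.14033e-05
Unnormalised posteriors:
  π_I·f_I = 0.21 × 0.00538974 = 0.00113185
  π_II·f_II = 0.79 × 5.14033e-05 = 4.06086e-05
Denominator: 0.00113185 + 4.06086e-05 = 0.00117245
P(Component I | x₁,x₂) ≈ 0.965

0.965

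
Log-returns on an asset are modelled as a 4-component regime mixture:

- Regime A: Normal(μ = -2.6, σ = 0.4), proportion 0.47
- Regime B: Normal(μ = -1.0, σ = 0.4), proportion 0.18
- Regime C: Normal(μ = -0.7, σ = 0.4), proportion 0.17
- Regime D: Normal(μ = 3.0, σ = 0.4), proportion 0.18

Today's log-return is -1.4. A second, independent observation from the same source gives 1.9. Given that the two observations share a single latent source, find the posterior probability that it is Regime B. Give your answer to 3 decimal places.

0.017

Posterior ∝ prior × likelihood, so P(k | x) ∝ π_k f_k(x); normalise over all components.
Since both observations come from the same component, the likelihood for component k is f_k(x₁)·f_k(x₂).
  L_A = [(1/(0.4·√(2π)))·exp(−(-1.4−-2.6)²/(2·0.4²)) = 0.997356·exp(-4.50000) = 0.0110796] × [3.2821e-28] = 3.63645e-30
  L_B = [(1/(0.4·√(2π)))·exp(−(-1.4−-1.0)²/(2·0.4²)) = 0.997356·exp(-0.50000) = 0.604927] × [3.84634e-12] = 2.32676e-12
  L_C = [(1/(0.4·√(2π)))·exp(−(-1.4−-0.7)²/(2·0.4²)) = 0.997356·exp(-1.53125) = 0.215693] × [6.67389e-10] = 1.43951e-10
  L_D = [(1/(0.4·√(2π)))·exp(−(-1.4−3.0)²/(2·0.4²)) = 0.997356·exp(-60.50000) = 5.29705e-27] × [0.0227339] = 1.20423e-28
Weight by the priors:
  π_A·L_A = 0.47 × 3.63645e-30 = 1.70913e-30
  π_B·L_B = 0.18 × 2.32676e-12 = 4.18816e-13
  π_C·L_C = 0.17 × 1.43951e-10 = 2.44717e-11
  π_D·L_D = 0.18 × 1.20423e-28 = 2.16761e-29
Evidence: 1.70913e-30 + 4.18816e-13 + 2.44717e-11 + 2.16761e-29 = 2.48905e-11
Responsibility of Regime B: 4.18816e-13 / 2.48905e-11 ≈ 0.017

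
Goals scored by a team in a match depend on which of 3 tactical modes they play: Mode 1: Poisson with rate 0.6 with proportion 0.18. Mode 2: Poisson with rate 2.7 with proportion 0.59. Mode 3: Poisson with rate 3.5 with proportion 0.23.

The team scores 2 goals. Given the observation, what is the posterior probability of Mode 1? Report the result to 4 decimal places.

By Bayes' theorem, P(k | x) = π_k f_k(x) / Σ_j π_j f_j(x).
Evaluate each component's likelihood at the observed value:
  p_1 = e^(−0.6)·0.6^2/2! = 0.0987861
  p_2 = e^(−2.7)·2.7^2/2! = 0.244964
  p_3 = e^(−3.5)·3.5^2/2! = 0.184959
Prior × likelihood for each component:
  π_1·p_1 = 0.18 × 0.0987861 = 0.0177815
  π_2·p_2 = 0.59 × 0.244964 = 0.144529
  π_3·p_3 = 0.23 × 0.184959 = 0.0425406
Denominator: 0.0177815 + 0.144529 + 0.0425406 = 0.204851
So the posterior for Mode 1 is 0.0177815 / 0.204851 ≈ 0.0868.

0.0868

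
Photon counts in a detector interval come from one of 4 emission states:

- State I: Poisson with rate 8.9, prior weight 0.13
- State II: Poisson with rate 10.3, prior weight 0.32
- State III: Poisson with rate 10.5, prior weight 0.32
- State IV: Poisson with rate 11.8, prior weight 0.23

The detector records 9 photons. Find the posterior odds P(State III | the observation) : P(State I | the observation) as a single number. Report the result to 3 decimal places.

2.201

Posterior odds = (w_i f_i(x)) / (w_j f_j(x)); the normalising sum cancels.
Poisson probabilities:
  L_I = 0.131682
  L_II = 0.120931
  L_III = 0.11772
  L_IV = 0.0917276
0.0376703 / 0.0171186 ≈ 2.201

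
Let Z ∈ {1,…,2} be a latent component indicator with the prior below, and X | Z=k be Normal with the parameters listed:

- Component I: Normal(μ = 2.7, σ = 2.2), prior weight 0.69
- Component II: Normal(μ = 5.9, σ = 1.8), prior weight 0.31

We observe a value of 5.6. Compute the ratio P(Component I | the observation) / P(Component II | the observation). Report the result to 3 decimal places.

Only the two components matter; the odds are (P(Z=i) f_i(x)) / (P(Z=j) f_j(x)).
Normal densities:
  f_I = 0.0760627
  f_II = 0.218578
Odds = (0.69/0.31) × (0.0760627/0.218578) = 2.22581 × 0.347989 ≈ 0.775

0.775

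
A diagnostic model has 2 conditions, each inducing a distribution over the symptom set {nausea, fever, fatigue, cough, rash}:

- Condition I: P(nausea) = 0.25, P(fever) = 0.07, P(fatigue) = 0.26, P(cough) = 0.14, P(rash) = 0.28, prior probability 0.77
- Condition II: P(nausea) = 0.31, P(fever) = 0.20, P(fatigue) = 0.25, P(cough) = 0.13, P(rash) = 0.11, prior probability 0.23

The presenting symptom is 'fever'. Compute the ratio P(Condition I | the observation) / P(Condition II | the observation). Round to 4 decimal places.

1.1717

Since P(k|x) ∝ P(Z=k) f_k(x), the posterior odds are P(Z=i) f_i(x) / (P(Z=j) f_j(x)).
Component likelihoods at x = 'fever':
  L_I = 0.07
  L_II = 0.2
Posterior odds = (P(Z=I)·L_I) / (P(Z=II)·L_II) = (0.77·0.07) / (0.23·0.2) = 0.0539 / 0.046 ≈ 1.1717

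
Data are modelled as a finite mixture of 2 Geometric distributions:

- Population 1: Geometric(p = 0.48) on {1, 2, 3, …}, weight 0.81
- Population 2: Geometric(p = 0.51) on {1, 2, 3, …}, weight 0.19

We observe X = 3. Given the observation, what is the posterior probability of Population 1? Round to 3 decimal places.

0.819

Posterior ∝ prior × likelihood, so P(k | x) ∝ π_k f_k(x); normalise over all components.
Geometric probabilities:
  L_1 = 0.48·(1−0.48)^2 = 0.48·0.2704 = 0.129792
  L_2 = 0.51·(1−0.51)^2 = 0.51·0.2401 = 0.122451
Multiply by the mixture weights:
  π_1·L_1 = 0.81 × 0.129792 = 0.105132
  π_2·L_2 = 0.19 × 0.122451 = 0.0232657
Evidence: 0.105132 + 0.0232657 = 0.128397
P(Population 1 | x) = 0.105132 / 0.128397 ≈ 0.819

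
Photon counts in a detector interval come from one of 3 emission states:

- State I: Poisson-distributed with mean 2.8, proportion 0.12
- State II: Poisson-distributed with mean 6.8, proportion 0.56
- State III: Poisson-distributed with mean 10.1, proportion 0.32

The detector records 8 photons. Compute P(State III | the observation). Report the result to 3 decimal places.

By Bayes' theorem, P(k | x) = π_k f_k(x) / Σ_j π_j f_j(x).
Evaluate each component's likelihood at the observed value:
  f_I = e^(−2.8)·2.8^8/8! = 0.00569796
  f_II = e^(−6.8)·6.8^8/8! = 0.126284
  f_III = e^(−10.1)·10.1^8/8! = 0.110326
Prior × likelihood for each component:
  π_I·f_I = 0.12 × 0.00569796 = 0.000683755
  π_II·f_II = 0.56 × 0.126284 = 0.070719
  π_III·f_III = 0.32 × 0.110326 = 0.0353042
Sum: 0.000683755 + 0.070719 + 0.0353042 = 0.106707
P(State III | the observation) = 0.0353042 / 0.106707 ≈ 0.331

0.331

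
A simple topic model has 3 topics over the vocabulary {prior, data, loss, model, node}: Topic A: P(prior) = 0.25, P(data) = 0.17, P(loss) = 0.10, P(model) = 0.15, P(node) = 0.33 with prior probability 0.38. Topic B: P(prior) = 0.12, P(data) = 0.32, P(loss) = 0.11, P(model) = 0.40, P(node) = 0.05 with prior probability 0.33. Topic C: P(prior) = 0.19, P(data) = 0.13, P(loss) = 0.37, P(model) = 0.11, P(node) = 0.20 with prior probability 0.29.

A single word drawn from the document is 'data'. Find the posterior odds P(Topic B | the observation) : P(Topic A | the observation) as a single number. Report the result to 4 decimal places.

Since P(k|x) ∝ π_k f_k(x), the posterior odds are π_i f_i(x) / (π_j f_j(x)).
Evaluate each component's likelihood at the observed value:
  L_A = 0.17
  L_B = 0.32
  L_C = 0.13
Odds = (0.33/0.38) × (0.32/0.17) = 0.868421 × 1.88235 ≈ 1.6347

1.6347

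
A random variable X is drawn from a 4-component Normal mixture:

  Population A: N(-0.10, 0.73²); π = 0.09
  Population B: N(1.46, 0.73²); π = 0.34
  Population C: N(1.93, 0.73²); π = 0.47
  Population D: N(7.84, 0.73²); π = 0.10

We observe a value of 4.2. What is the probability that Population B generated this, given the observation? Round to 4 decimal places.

0.0736

P(component k | x) = P(Z=k)·f_k(x) / marginal(x), where marginal(x) = Σ_j P(Z=j)·f_j(x).
Normal densities:
  p_A = (1/(0.73·√(2π)))·exp(−(4.2−-0.10)²/(2·0.73²)) = 0.546496·exp(-17.34847) = 1.59677e-08
  p_B = (1/(0.73·√(2π)))·exp(−(4.2−1.46)²/(2·0.73²)) = 0.546496·exp(-7.04410) = 0.000476842
  p_C = (1/(0.73·√(2π)))·exp(−(4.2−1.93)²/(2·0.73²)) = 0.546496·exp(-4.83477) = 0.00434383
  p_D = (1/(0.73·√(2π)))·exp(−(4.2−7.84)²/(2·0.73²)) = 0.546496·exp(-12.43160) = 2.18078e-06
Unnormalised posteriors:
  P(Z=A)·p_A = 0.09 × 1.59677e-08 = 1.43709e-09
  P(Z=B)·p_B = 0.34 × 0.000476842 = 0.000162126
  P(Z=C)·p_C = 0.47 × 0.00434383 = 0.0020416
  P(Z=D)·p_D = 0.10 × 2.18078e-06 = 2.18078e-07
Evidence: 1.43709e-09 + 0.000162126 + 0.0020416 + 2.18078e-07 = 0.00220394
P(Population B | the observation) = 0.000162126 / 0.00220394 ≈ 0.0736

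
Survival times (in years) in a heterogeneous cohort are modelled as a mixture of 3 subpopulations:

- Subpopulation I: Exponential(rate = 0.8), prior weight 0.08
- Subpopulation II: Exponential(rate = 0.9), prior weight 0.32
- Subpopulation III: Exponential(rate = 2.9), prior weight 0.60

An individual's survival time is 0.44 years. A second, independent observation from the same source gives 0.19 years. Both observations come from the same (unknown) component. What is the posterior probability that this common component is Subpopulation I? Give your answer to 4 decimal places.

0.0312

By Bayes' theorem, P(k | x) = w_k f_k(x) / Σ_j w_j f_j(x).
Since both observations come from the same component, the likelihood for component k is f_k(x₁)·f_k(x₂).
  L_I = [0.562624] × [0.687191] = 0.38663
  L_II = [0.605706] × [0.758539] = 0.459452
  L_III = [0.80954] × [1.67148] = 1.35313
Weight by the priors:
  w_I·L_I = 0.08 × 0.38663 = 0.0309304
  w_II·L_II = 0.32 × 0.459452 = 0.147025
  w_III·L_III = 0.60 × 1.35313 = 0.811879
Evidence: 0.0309304 + 0.147025 + 0.811879 = 0.989834
P(Subpopulation I | x₁,x₂) = 0.0309304 / 0.989834 ≈ 0.0312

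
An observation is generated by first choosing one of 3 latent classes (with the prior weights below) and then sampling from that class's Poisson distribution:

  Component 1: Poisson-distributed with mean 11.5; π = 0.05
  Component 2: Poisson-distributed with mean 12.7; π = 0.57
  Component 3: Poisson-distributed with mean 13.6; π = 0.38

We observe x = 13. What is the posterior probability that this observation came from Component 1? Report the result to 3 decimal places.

P(component k | x) = π_k·f_k(x) / marginal(x), where marginal(x) = Σ_j π_j·f_j(x).
Poisson probabilities:
  p_1 = 0.100093
  p_2 = 0.109554
  p_3 = 0.108473
Unnormalised posteriors:
  π_1·p_1 = 0.05 × 0.100093 = 0.00500467
  π_2·p_2 = 0.57 × 0.109554 = 0.0624458
  π_3·p_3 = 0.38 × 0.108473 = 0.0412196
Sum: 0.00500467 + 0.0624458 + 0.0412196 = 0.10867
Responsibility of Component 1: 0.00500467 / 0.10867 ≈ 0.046

0.046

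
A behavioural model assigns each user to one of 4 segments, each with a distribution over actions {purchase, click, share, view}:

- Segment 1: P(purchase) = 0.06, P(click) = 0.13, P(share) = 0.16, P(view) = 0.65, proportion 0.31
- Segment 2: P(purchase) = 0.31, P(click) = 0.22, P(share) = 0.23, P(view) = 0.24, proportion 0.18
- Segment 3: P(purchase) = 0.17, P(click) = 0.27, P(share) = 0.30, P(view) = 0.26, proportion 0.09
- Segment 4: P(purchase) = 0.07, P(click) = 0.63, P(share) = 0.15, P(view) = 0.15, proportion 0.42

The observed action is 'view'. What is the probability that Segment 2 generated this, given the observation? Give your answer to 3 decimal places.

Apply Bayes' rule: the posterior for each component is proportional to its prior times its likelihood at x.
Evaluate each component's likelihood at the observed value:
  f_1 = 0.65
  f_2 = 0.24
  f_3 = 0.26
  f_4 = 0.15
Weight by the priors:
  π_1·f_1 = 0.31 × 0.65 = 0.2015
  π_2·f_2 = 0.18 × 0.24 = 0.0432
  π_3·f_3 = 0.09 × 0.26 = 0.0234
  π_4·f_4 = 0.42 × 0.15 = 0.063
Denominator: 0.2015 + 0.0432 + 0.0234 + 0.063 = 0.3311
Responsibility of Segment 2: 0.0432 / 0.3311 ≈ 0.130

0.130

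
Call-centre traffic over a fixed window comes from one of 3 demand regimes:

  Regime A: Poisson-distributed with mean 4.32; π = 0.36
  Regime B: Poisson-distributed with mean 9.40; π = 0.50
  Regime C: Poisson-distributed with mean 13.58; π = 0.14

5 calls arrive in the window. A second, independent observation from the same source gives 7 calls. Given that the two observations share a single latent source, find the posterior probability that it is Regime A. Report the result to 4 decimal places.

0.6217

Apply Bayes' rule: the posterior for each component is proportional to its prior times its likelihood at x.
Since both observations come from the same component, the likelihood for component k is f_k(x₁)·f_k(x₂).
  p_A = [e^(−4.32)·4.32^5/5! = 0.166757] × [0.0740975] = 0.0123563
  p_B = [e^(−9.40)·9.40^5/5! = 0.0505929] × [0.106438] = 0.00538501
  p_C = [e^(−13.58)·13.58^5/5! = 0.00487078] × [0.0213869] = 0.000104171
Multiply by the mixture weights:
  π_A·p_A = 0.36 × 0.0123563 = 0.00444827
  π_B·p_B = 0.50 × 0.00538501 = 0.0026925
  π_C·p_C = 0.14 × 0.000104171 = 1.4584e-05
Marginal: 0.00444827 + 0.0026925 + 1.4584e-05 = 0.00715536
So the posterior for Regime A is 0.00444827 / 0.00715536 ≈ 0.6217.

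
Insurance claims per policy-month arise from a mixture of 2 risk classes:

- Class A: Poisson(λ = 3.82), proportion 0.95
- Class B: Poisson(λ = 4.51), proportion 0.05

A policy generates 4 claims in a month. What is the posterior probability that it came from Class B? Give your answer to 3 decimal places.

0.049

Apply Bayes' rule: the posterior for each component is proportional to its prior times its likelihood at x.
Poisson probabilities:
  p_A = e^(−3.82)·3.82^4/4! = 0.194553
  p_B = e^(−4.51)·4.51^4/4! = 0.189595
Weight by the priors:
  w_A·p_A = 0.95 × 0.194553 = 0.184825
  w_B·p_B = 0.05 × 0.189595 = 0.00947975
Marginal: 0.184825 + 0.00947975 = 0.194305
P(Class B | data) ≈ 0.049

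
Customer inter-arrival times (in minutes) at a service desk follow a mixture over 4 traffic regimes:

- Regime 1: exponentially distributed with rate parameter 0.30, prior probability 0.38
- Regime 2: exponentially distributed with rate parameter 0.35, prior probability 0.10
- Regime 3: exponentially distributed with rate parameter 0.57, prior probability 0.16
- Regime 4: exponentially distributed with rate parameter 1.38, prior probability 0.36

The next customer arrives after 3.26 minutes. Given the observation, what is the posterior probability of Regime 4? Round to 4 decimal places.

0.0749

Posterior ∝ prior × likelihood, so P(k | x) ∝ π_k f_k(x); normalise over all components.
Component likelihoods at x = 3.26 minutes:
  L_1 = 0.30·e^(−0.30·3.26) = 0.30·e^(−0.9780) = 0.112819
  L_2 = 0.35·e^(−0.35·3.26) = 0.35·e^(−1.1410) = 0.111825
  L_3 = 0.57·e^(−0.57·3.26) = 0.57·e^(−1.8582) = 0.0888933
  L_4 = 1.38·e^(−1.38·3.26) = 1.38·e^(−4.4988) = 0.0153488
Weight by the priors:
  π_1·L_1 = 0.38 × 0.112819 = 0.0428711
  π_2·L_2 = 0.10 × 0.111825 = 0.0111825
  π_3·L_3 = 0.16 × 0.0888933 = 0.0142229
  π_4·L_4 = 0.36 × 0.0153488 = 0.00552558
Denominator: 0.0428711 + 0.0111825 + 0.0142229 + 0.00552558 = 0.0738021
P(Regime 4 | data) = 0.00552558 / 0.0738021 ≈ 0.0749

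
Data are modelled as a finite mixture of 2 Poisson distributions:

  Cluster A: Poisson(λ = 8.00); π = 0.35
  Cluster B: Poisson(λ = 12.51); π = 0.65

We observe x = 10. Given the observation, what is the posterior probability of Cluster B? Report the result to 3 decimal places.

0.641

The responsibility of component k is π_k f_k(x) divided by Σ_j π_j f_j(x).
Evaluate each component's likelihood at the observed value:
  f_A = e^(−8.00)·8.00^10/10! = 0.0992615
  f_B = e^(−12.51)·12.51^10/10! = 0.0954522
Prior × likelihood for each component:
  π_A·f_A = 0.35 × 0.0992615 = 0.0347415
  π_B·f_B = 0.65 × 0.0954522 = 0.062044
Sum: 0.0347415 + 0.062044 = 0.0967855
So the posterior for Cluster B is 0.062044 / 0.0967855 ≈ 0.641.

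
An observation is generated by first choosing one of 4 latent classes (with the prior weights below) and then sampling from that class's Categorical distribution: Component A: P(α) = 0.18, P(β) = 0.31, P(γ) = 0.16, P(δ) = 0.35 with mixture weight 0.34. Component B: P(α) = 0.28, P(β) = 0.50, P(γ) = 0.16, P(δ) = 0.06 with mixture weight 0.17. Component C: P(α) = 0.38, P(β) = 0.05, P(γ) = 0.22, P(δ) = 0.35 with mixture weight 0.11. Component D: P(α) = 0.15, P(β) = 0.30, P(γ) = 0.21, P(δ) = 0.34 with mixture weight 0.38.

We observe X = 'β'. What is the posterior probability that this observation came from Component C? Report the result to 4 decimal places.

P(component k | x) = π_k·f_k(x) / marginal(x), where marginal(x) = Σ_j π_j·f_j(x).
Categorical probabilities:
  f_A = P(β | comp) = 0.31
  f_B = P(β | comp) = 0.50
  f_C = P(β | comp) = 0.05
  f_D = P(β | comp) = 0.30
Unnormalised posteriors:
  π_A·f_A = 0.34 × 0.31 = 0.1054
  π_B·f_B = 0.17 × 0.5 = 0.085
  π_C·f_C = 0.11 × 0.05 = 0.0055
  π_D·f_D = 0.38 × 0.3 = 0.114
Normaliser: 0.1054 + 0.085 + 0.0055 + 0.114 = 0.3099
P(Component C | 'β') ≈ 0.0177

0.0177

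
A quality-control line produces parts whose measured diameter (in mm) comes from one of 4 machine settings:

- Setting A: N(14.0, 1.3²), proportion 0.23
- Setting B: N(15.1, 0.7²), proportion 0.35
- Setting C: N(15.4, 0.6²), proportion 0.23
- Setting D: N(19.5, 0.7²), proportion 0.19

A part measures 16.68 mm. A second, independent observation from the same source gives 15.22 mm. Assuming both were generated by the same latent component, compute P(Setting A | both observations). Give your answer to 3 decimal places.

The responsibility of component k is P(Z=k) f_k(x) divided by Σ_j P(Z=j) f_j(x).
Since both observations come from the same component, the likelihood for component k is f_k(x₁)·f_k(x₂).
  f_A = [0.0366525] × [0.197571] = 0.00724147
  f_B = [0.0446183] × [0.561604] = 0.0250579
  f_C = [0.0683121] × [0.635646] = 0.0434223
  f_D = [0.000170469] × [4.34383e-09] = 7.40489e-13
Multiply by the mixture weights:
  P(Z=A)·f_A = 0.23 × 0.00724147 = 0.00166554
  P(Z=B)·f_B = 0.35 × 0.0250579 = 0.00877025
  P(Z=C)·f_C = 0.23 × 0.0434223 = 0.00998714
  P(Z=D)·f_D = 0.19 × 7.40489e-13 = 1.40693e-13
Evidence: 0.00166554 + 0.00877025 + 0.00998714 + 1.40693e-13 = 0.0204229
P(Setting A | data) = 0.00166554 / 0.0204229 ≈ 0.082

0.082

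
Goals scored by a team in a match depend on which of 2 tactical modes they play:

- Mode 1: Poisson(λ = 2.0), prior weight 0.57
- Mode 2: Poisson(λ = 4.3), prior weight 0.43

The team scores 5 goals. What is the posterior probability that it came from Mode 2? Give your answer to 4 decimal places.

0.7765

P(component k | x) = π_k·f_k(x) / marginal(x), where marginal(x) = Σ_j π_j·f_j(x).
Evaluate each component's likelihood at the observed value:
  f_1 = e^(−2.0)·2.0^5/5! = 0.0360894
  f_2 = e^(−4.3)·4.3^5/5! = 0.166224
Unnormalised posteriors:
  π_1·f_1 = 0.57 × 0.0360894 = 0.020571
  π_2·f_2 = 0.43 × 0.166224 = 0.0714765
Normaliser: 0.020571 + 0.0714765 = 0.0920475
Responsibility of Mode 2: 0.0714765 / 0.0920475 ≈ 0.7765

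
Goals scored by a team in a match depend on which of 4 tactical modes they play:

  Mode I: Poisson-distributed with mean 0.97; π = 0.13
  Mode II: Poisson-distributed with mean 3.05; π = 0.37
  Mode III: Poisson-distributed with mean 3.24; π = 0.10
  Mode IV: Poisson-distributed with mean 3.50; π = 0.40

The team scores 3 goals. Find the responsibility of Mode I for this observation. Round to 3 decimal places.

0.038

The responsibility of component k is w_k f_k(x) divided by Σ_j w_j f_j(x).
Poisson probabilities:
  f_I = 0.0576631
  f_II = 0.22395
  f_III = 0.222009
  f_IV = 0.215785
Unnormalised posteriors:
  w_I·f_I = 0.13 × 0.0576631 = 0.00749621
  w_II·f_II = 0.37 × 0.22395 = 0.0828613
  w_III·f_III = 0.10 × 0.222009 = 0.0222009
  w_IV·f_IV = 0.40 × 0.215785 = 0.0863142
Normaliser: 0.00749621 + 0.0828613 + 0.0222009 + 0.0863142 = 0.198873
Responsibility of Mode I: 0.00749621 / 0.198873 ≈ 0.038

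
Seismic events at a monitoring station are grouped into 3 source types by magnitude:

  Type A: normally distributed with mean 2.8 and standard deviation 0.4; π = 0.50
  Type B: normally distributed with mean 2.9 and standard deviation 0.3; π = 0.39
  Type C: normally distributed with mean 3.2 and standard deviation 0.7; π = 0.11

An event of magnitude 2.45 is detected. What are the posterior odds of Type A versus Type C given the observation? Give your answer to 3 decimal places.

Only the two components matter; the odds are (π_i f_i(x)) / (π_j f_j(x)).
Evaluate each component's likelihood at the observed value:
  p_A = (1/(0.4·√(2π)))·exp(−(2.45−2.8)²/(2·0.4²)) = 0.997356·exp(-0.38281) = 0.680137
  p_B = (1/(0.3·√(2π)))·exp(−(2.45−2.9)²/(2·0.3²)) = 1.329808·exp(-1.12500) = 0.431725
  p_C = (1/(0.7·√(2π)))·exp(−(2.45−3.2)²/(2·0.7²)) = 0.569918·exp(-0.57398) = 0.321023
Odds = (0.50/0.11) × (0.680137/0.321023) = 4.54545 × 2.11866 ≈ 9.630

9.630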